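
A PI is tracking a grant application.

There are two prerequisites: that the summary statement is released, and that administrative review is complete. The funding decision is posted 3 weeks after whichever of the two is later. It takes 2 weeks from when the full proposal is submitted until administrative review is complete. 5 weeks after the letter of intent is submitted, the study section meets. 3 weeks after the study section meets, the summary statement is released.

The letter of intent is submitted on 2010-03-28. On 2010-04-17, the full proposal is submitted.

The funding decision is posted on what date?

2010-06-13

The letter of intent is submitted: Mar 28, 2010.
The study section meets: Mar 28, 2010 + 5 weeks = May 2, 2010.
The summary statement is released: May 2, 2010 + 3 weeks = May 23, 2010.
The full proposal is submitted: Apr 17, 2010.
Administrative review is complete: Apr 17, 2010 + 2 weeks = May 1, 2010.
Both prerequisites met — the summary statement is released (May 23, 2010), administrative review is complete (May 1, 2010); the later is May 23, 2010.
The funding decision is posted: May 23, 2010 + 3 weeks = Jun 13, 2010.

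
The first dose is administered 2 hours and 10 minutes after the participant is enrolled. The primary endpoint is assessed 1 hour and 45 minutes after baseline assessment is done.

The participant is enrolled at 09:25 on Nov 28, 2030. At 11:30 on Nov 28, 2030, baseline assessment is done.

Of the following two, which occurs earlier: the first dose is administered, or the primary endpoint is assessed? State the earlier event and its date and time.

The participant is enrolled: 09:25 Nov 28, 2030.
The first dose is administered: 09:25 Nov 28, 2030 + 2h10m = 11:35 Nov 28, 2030.
Baseline assessment is done: 11:30 Nov 28, 2030.
The primary endpoint is assessed: 11:30 Nov 28, 2030 + 1h45m = 13:15 Nov 28, 2030.
Comparing: the first dose is administered at 11:35 Nov 28, 2030 vs the primary endpoint is assessed at 13:15 Nov 28, 2030. Earlier: the first dose is administered.

The first dose is administered — 11:35 on Nov 28, 2030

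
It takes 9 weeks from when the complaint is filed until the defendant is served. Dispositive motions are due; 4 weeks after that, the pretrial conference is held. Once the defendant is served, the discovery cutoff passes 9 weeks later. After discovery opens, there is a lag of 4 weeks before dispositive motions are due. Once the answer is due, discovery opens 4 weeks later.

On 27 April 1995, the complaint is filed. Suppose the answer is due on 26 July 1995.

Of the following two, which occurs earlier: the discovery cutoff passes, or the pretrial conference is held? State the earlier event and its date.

The discovery cutoff passes — 31 August 1995

The complaint is filed: Apr 27, 1995.
The defendant is served: Apr 27, 1995 + 9 weeks = Jun 29, 1995.
The discovery cutoff passes: Jun 29, 1995 + 9 weeks = Aug 31, 1995.
The answer is due: Jul 26, 1995.
Discovery opens: Jul 26, 1995 + 4 weeks = Aug 23, 1995.
Dispositive motions are due: Aug 23, 1995 + 4 weeks = Sep 20, 1995.
The pretrial conference is held: Sep 20, 1995 + 4 weeks = Oct 18, 1995.
Comparing: the discovery cutoff passes on Aug 31, 1995 vs the pretrial conference is held on Oct 18, 1995. Earlier: the discovery cutoff passes.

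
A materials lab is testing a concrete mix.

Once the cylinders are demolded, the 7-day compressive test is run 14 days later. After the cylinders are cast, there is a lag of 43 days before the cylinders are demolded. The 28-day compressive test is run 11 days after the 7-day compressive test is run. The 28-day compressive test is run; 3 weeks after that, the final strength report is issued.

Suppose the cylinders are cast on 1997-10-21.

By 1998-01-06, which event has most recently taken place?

The 28-day compressive test is run

The cylinders are cast: Oct 21, 1997.
The cylinders are demolded: Oct 21, 1997 + 43 days = Dec 3, 1997.
The 7-day compressive test is run: Dec 3, 1997 + 14 days = Dec 17, 1997.
The 28-day compressive test is run: Dec 17, 1997 + 11 days = Dec 28, 1997.
The final strength report is issued: Dec 28, 1997 + 3 weeks = Jan 18, 1998.
Jan 6, 1998 falls between when the 28-day compressive test is run (Dec 28, 1997) and when the final strength report is issued (Jan 18, 1998).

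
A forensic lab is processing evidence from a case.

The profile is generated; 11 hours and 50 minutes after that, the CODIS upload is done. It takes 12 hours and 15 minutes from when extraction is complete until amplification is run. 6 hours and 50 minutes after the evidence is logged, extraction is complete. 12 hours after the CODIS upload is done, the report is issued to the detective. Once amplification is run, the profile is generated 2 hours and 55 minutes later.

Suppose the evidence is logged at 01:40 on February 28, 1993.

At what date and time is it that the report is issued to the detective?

The evidence is logged: 01:40 Feb 28, 1993.
Extraction is complete: 01:40 Feb 28, 1993 + 6h50m = 08:30 Feb 28, 1993.
Amplification is run: 08:30 Feb 28, 1993 + 12h15m = 20:45 Feb 28, 1993.
The profile is generated: 20:45 Feb 28, 1993 + 2h55m = 23:40 Feb 28, 1993.
The CODIS upload is done: 23:40 Feb 28, 1993 + 11h50m = 11:30 Mar 1, 1993.
The report is issued to the detective: 11:30 Mar 1, 1993 + 12h = 23:30 Mar 1, 1993.

23:30 on March 1, 1993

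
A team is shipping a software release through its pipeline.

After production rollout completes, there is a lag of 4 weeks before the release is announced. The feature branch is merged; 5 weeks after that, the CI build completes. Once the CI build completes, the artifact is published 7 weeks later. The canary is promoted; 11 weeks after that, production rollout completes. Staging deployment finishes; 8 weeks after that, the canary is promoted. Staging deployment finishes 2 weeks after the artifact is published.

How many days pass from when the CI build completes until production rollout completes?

Causal path: the CI build completes → the artifact is published → staging deployment finishes → the canary is promoted → production rollout completes.
Total delay along the path: 7 + 2 + 8 + 11 weeks = 28 weeks = 196 days.

196 days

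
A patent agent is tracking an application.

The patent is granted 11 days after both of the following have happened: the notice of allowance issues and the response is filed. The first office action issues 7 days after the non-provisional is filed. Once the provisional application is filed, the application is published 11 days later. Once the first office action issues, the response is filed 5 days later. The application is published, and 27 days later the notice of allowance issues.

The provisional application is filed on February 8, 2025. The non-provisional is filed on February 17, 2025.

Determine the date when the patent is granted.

March 29, 2025

The provisional application is filed: Feb 8, 2025.
The application is published: Feb 8, 2025 + 11 days = Feb 19, 2025.
The notice of allowance issues: Feb 19, 2025 + 27 days = Mar 18, 2025.
The non-provisional is filed: Feb 17, 2025.
The first office action issues: Feb 17, 2025 + 7 days = Feb 24, 2025.
The response is filed: Feb 24, 2025 + 5 days = Mar 1, 2025.
Both prerequisites met — the notice of allowance issues (Mar 18, 2025), the response is filed (Mar 1, 2025); the later is Mar 18, 2025.
The patent is granted: Mar 18, 2025 + 11 days = Mar 29, 2025.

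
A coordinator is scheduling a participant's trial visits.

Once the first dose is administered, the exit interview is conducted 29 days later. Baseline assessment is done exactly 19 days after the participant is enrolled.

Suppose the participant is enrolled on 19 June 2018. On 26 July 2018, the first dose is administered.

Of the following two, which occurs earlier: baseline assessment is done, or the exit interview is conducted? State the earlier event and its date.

Baseline assessment is done — 8 July 2018

The participant is enrolled: Jun 19, 2018.
Baseline assessment is done: Jun 19, 2018 + 19 days = Jul 8, 2018.
The first dose is administered: Jul 26, 2018.
The exit interview is conducted: Jul 26, 2018 + 29 days = Aug 24, 2018.
Comparing: baseline assessment is done on Jul 8, 2018 vs the exit interview is conducted on Aug 24, 2018. Earlier: baseline assessment is done.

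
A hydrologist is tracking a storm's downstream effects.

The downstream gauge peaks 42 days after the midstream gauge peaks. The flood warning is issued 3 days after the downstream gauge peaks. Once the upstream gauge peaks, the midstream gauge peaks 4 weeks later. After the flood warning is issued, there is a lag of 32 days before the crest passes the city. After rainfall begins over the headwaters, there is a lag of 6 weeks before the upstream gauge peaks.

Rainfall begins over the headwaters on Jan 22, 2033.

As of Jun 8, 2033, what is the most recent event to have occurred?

The flood warning is issued

Rainfall begins over the headwaters: Jan 22, 2033.
The upstream gauge peaks: Jan 22, 2033 + 6 weeks = Mar 5, 2033.
The midstream gauge peaks: Mar 5, 2033 + 4 weeks = Apr 2, 2033.
The downstream gauge peaks: Apr 2, 2033 + 42 days = May 14, 2033.
The flood warning is issued: May 14, 2033 + 3 days = May 17, 2033.
The crest passes the city: May 17, 2033 + 32 days = Jun 18, 2033.
Jun 8, 2033 falls between when the flood warning is issued (May 17, 2033) and when the crest passes the city (Jun 18, 2033).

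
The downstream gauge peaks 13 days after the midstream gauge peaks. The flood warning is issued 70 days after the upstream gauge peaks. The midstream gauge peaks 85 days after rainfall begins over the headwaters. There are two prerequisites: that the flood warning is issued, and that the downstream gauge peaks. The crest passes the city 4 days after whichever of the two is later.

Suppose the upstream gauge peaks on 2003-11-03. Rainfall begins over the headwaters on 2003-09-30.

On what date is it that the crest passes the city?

2004-01-16

The upstream gauge peaks: Nov 3, 2003.
The flood warning is issued: Nov 3, 2003 + 70 days = Jan 12, 2004.
Rainfall begins over the headwaters: Sep 30, 2003.
The midstream gauge peaks: Sep 30, 2003 + 85 days = Dec 24, 2003.
The downstream gauge peaks: Dec 24, 2003 + 13 days = Jan 6, 2004.
Both prerequisites met — the flood warning is issued (Jan 12, 2004), the downstream gauge peaks (Jan 6, 2004); the later is Jan 12, 2004.
The crest passes the city: Jan 12, 2004 + 4 days = Jan 16, 2004.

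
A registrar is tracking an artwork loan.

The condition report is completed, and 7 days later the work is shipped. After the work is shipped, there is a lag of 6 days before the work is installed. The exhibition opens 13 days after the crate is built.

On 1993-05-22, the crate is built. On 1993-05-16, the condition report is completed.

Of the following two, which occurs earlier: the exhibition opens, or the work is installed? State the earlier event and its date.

The work is installed — 1993-05-29

The crate is built: May 22, 1993.
The exhibition opens: May 22, 1993 + 13 days = Jun 4, 1993.
The condition report is completed: May 16, 1993.
The work is shipped: May 16, 1993 + 7 days = May 23, 1993.
The work is installed: May 23, 1993 + 6 days = May 29, 1993.
Comparing: the exhibition opens on Jun 4, 1993 vs the work is installed on May 29, 1993. Earlier: the work is installed.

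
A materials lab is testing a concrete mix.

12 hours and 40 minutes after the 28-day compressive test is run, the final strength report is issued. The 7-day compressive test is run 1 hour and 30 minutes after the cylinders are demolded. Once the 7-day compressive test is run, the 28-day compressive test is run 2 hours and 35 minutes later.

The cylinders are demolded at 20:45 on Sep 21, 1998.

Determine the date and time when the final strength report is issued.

The cylinders are demolded: 20:45 Sep 21, 1998.
The 7-day compressive test is run: 20:45 Sep 21, 1998 + 1h30m = 22:15 Sep 21, 1998.
The 28-day compressive test is run: 22:15 Sep 21, 1998 + 2h35m = 00:50 Sep 22, 1998.
The final strength report is issued: 00:50 Sep 22, 1998 + 12h40m = 13:30 Sep 22, 1998.

13:30 on Sep 22, 1998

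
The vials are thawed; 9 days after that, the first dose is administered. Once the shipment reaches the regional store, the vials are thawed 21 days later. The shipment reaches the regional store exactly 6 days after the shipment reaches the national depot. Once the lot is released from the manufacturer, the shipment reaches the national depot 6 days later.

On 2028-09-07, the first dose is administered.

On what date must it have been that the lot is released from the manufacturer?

2028-07-27

The first dose is administered: Sep 7, 2028.
The vials are thawed: Sep 7, 2028 − 9 days = Aug 29, 2028.
The shipment reaches the regional store: Aug 29, 2028 − 21 days = Aug 8, 2028.
The shipment reaches the national depot: Aug 8, 2028 − 6 days = Aug 2, 2028.
The lot is released from the manufacturer: Aug 2, 2028 − 6 days = Jul 27, 2028.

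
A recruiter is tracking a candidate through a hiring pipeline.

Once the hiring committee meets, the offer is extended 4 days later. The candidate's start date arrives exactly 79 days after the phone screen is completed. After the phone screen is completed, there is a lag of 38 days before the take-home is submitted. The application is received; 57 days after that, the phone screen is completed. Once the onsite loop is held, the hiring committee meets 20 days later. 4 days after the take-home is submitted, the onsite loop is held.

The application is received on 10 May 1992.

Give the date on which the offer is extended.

10 September 1992

The application is received: May 10, 1992.
The phone screen is completed: May 10, 1992 + 57 days = Jul 6, 1992.
The take-home is submitted: Jul 6, 1992 + 38 days = Aug 13, 1992.
The onsite loop is held: Aug 13, 1992 + 4 days = Aug 17, 1992.
The hiring committee meets: Aug 17, 1992 + 20 days = Sep 6, 1992.
The offer is extended: Sep 6, 1992 + 4 days = Sep 10, 1992.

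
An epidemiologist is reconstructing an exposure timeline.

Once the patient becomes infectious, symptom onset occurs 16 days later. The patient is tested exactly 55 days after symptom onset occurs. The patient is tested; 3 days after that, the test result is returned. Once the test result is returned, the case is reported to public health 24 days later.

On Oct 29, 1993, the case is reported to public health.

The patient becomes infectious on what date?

Jul 23, 1993

The case is reported to public health: Oct 29, 1993.
The test result is returned: Oct 29, 1993 − 24 days = Oct 5, 1993.
The patient is tested: Oct 5, 1993 − 3 days = Oct 2, 1993.
Symptom onset occurs: Oct 2, 1993 − 55 days = Aug 8, 1993.
The patient becomes infectious: Aug 8, 1993 − 16 days = Jul 23, 1993.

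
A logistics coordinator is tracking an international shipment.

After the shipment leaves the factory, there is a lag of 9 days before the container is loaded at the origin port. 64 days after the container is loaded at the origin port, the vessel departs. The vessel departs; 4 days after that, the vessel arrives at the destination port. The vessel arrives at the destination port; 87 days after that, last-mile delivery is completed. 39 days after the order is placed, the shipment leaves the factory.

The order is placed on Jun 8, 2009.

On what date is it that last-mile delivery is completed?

The order is placed: Jun 8, 2009.
The shipment leaves the factory: Jun 8, 2009 + 39 days = Jul 17, 2009.
The container is loaded at the origin port: Jul 17, 2009 + 9 days = Jul 26, 2009.
The vessel departs: Jul 26, 2009 + 64 days = Sep 28, 2009.
The vessel arrives at the destination port: Sep 28, 2009 + 4 days = Oct 2, 2009.
Last-mile delivery is completed: Oct 2, 2009 + 87 days = Dec 28, 2009.

Dec 28, 2009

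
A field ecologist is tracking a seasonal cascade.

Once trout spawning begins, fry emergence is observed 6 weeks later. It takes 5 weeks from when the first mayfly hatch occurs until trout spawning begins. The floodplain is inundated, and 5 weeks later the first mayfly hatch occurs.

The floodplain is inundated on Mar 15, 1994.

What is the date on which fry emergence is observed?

The floodplain is inundated: Mar 15, 1994.
The first mayfly hatch occurs: Mar 15, 1994 + 5 weeks = Apr 19, 1994.
Trout spawning begins: Apr 19, 1994 + 5 weeks = May 24, 1994.
Fry emergence is observed: May 24, 1994 + 6 weeks = Jul 5, 1994.

Jul 5, 1994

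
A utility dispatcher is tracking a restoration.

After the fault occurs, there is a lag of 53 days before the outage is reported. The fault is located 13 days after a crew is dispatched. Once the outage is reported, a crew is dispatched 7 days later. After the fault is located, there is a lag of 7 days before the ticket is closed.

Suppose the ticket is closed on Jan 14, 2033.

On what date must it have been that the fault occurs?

The ticket is closed: Jan 14, 2033.
The fault is located: Jan 14, 2033 − 7 days = Jan 7, 2033.
A crew is dispatched: Jan 7, 2033 − 13 days = Dec 25, 2032.
The outage is reported: Dec 25, 2032 − 7 days = Dec 18, 2032.
The fault occurs: Dec 18, 2032 − 53 days = Oct 26, 2032.

Oct 26, 2032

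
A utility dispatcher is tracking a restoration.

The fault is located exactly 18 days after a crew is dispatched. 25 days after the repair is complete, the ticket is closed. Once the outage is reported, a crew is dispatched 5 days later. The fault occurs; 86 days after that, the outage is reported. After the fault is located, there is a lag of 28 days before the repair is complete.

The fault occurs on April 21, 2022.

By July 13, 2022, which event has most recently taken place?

The fault occurs

The fault occurs: Apr 21, 2022.
The outage is reported: Apr 21, 2022 + 86 days = Jul 16, 2022.
A crew is dispatched: Jul 16, 2022 + 5 days = Jul 21, 2022.
The fault is located: Jul 21, 2022 + 18 days = Aug 8, 2022.
The repair is complete: Aug 8, 2022 + 28 days = Sep 5, 2022.
The ticket is closed: Sep 5, 2022 + 25 days = Sep 30, 2022.
Jul 13, 2022 falls between when the fault occurs (Apr 21, 2022) and when the outage is reported (Jul 16, 2022).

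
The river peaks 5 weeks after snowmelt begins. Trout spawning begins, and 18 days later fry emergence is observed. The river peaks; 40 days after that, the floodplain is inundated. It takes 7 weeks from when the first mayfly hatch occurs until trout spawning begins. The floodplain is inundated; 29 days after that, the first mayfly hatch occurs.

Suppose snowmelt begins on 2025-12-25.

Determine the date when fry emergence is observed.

Snowmelt begins: Dec 25, 2025.
The river peaks: Dec 25, 2025 + 5 weeks = Jan 29, 2026.
The floodplain is inundated: Jan 29, 2026 + 40 days = Mar 10, 2026.
The first mayfly hatch occurs: Mar 10, 2026 + 29 days = Apr 8, 2026.
Trout spawning begins: Apr 8, 2026 + 7 weeks = May 27, 2026.
Fry emergence is observed: May 27, 2026 + 18 days = Jun 14, 2026.

2026-06-14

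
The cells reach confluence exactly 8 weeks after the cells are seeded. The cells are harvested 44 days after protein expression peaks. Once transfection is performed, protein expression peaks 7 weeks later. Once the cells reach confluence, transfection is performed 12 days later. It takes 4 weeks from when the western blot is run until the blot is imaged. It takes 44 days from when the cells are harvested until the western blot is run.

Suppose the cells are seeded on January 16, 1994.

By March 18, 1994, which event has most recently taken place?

The cells are seeded: Jan 16, 1994.
The cells reach confluence: Jan 16, 1994 + 8 weeks = Mar 13, 1994.
Transfection is performed: Mar 13, 1994 + 12 days = Mar 25, 1994.
Protein expression peaks: Mar 25, 1994 + 7 weeks = May 13, 1994.
The cells are harvested: May 13, 1994 + 44 days = Jun 26, 1994.
The western blot is run: Jun 26, 1994 + 44 days = Aug 9, 1994.
The blot is imaged: Aug 9, 1994 + 4 weeks = Sep 6, 1994.
Mar 18, 1994 falls between when the cells reach confluence (Mar 13, 1994) and when transfection is performed (Mar 25, 1994).

The cells reach confluence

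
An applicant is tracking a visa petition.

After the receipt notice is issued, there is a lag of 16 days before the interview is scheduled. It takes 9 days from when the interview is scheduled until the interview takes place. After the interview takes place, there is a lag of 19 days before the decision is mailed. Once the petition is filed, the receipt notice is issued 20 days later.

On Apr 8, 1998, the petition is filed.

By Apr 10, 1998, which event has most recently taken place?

The petition is filed: Apr 8, 1998.
The receipt notice is issued: Apr 8, 1998 + 20 days = Apr 28, 1998.
The interview is scheduled: Apr 28, 1998 + 16 days = May 14, 1998.
The interview takes place: May 14, 1998 + 9 days = May 23, 1998.
The decision is mailed: May 23, 1998 + 19 days = Jun 11, 1998.
Apr 10, 1998 falls between when the petition is filed (Apr 8, 1998) and when the receipt notice is issued (Apr 28, 1998).

The petition is filed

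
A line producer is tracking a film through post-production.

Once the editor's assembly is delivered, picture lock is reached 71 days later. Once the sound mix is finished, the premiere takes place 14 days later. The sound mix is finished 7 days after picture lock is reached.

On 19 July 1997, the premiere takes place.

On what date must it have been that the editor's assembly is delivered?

The premiere takes place: Jul 19, 1997.
The sound mix is finished: Jul 19, 1997 − 14 days = Jul 5, 1997.
Picture lock is reached: Jul 5, 1997 − 7 days = Jun 28, 1997.
The editor's assembly is delivered: Jun 28, 1997 − 71 days = Apr 18, 1997.

18 April 1997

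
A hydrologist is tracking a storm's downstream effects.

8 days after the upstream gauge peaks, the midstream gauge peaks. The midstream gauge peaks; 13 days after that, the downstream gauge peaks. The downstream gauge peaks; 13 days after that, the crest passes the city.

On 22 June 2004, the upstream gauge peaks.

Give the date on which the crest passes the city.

The upstream gauge peaks: Jun 22, 2004.
The midstream gauge peaks: Jun 22, 2004 + 8 days = Jun 30, 2004.
The downstream gauge peaks: Jun 30, 2004 + 13 days = Jul 13, 2004.
The crest passes the city: Jul 13, 2004 + 13 days = Jul 26, 2004.

26 July 2004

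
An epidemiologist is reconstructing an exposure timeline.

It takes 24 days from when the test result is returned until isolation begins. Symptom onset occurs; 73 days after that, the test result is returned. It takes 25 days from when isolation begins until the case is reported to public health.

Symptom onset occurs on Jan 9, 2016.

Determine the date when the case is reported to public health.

May 10, 2016

Symptom onset occurs: Jan 9, 2016.
The test result is returned: Jan 9, 2016 + 73 days = Mar 22, 2016.
Isolation begins: Mar 22, 2016 + 24 days = Apr 15, 2016.
The case is reported to public health: Apr 15, 2016 + 25 days = May 10, 2016.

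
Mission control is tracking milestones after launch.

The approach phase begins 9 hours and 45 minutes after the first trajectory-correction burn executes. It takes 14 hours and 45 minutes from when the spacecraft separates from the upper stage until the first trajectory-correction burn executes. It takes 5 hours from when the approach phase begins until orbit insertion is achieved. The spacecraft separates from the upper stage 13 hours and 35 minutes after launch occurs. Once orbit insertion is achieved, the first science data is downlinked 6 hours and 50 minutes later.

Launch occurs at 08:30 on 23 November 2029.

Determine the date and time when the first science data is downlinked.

10:25 on 25 November 2029

Launch occurs: 08:30 Nov 23, 2029.
The spacecraft separates from the upper stage: 08:30 Nov 23, 2029 + 13h35m = 22:05 Nov 23, 2029.
The first trajectory-correction burn executes: 22:05 Nov 23, 2029 + 14h45m = 12:50 Nov 24, 2029.
The approach phase begins: 12:50 Nov 24, 2029 + 9h45m = 22:35 Nov 24, 2029.
Orbit insertion is achieved: 22:35 Nov 24, 2029 + 5h = 03:35 Nov 25, 2029.
The first science data is downlinked: 03:35 Nov 25, 2029 + 6h50m = 10:25 Nov 25, 2029.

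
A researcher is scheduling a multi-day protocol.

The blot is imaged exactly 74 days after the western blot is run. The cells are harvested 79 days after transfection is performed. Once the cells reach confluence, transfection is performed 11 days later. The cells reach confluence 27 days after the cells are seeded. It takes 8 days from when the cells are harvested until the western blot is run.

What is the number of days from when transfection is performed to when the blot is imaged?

Causal path: transfection is performed → the cells are harvested → the western blot is run → the blot is imaged.
Total delay along the path: 79 + 8 + 74 = 161 days.

161 days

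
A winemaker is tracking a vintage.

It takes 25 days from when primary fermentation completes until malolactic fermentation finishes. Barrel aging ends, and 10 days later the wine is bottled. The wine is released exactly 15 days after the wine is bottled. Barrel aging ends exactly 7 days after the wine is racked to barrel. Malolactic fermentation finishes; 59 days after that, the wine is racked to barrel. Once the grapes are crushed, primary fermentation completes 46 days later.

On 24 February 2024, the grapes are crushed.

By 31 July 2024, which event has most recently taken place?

The grapes are crushed: Feb 24, 2024.
Primary fermentation completes: Feb 24, 2024 + 46 days = Apr 10, 2024.
Malolactic fermentation finishes: Apr 10, 2024 + 25 days = May 5, 2024.
The wine is racked to barrel: May 5, 2024 + 59 days = Jul 3, 2024.
Barrel aging ends: Jul 3, 2024 + 7 days = Jul 10, 2024.
The wine is bottled: Jul 10, 2024 + 10 days = Jul 20, 2024.
The wine is released: Jul 20, 2024 + 15 days = Aug 4, 2024.
Jul 31, 2024 falls between when the wine is bottled (Jul 20, 2024) and when the wine is released (Aug 4, 2024).

The wine is bottled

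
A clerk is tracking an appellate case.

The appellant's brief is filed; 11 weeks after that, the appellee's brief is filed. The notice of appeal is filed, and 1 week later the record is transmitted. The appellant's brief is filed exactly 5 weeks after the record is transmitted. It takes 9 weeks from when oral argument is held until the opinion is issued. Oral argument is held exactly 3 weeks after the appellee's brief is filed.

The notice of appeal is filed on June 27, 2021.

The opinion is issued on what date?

January 16, 2022

The notice of appeal is filed: Jun 27, 2021.
The record is transmitted: Jun 27, 2021 + 1 week = Jul 4, 2021.
The appellant's brief is filed: Jul 4, 2021 + 5 weeks = Aug 8, 2021.
The appellee's brief is filed: Aug 8, 2021 + 11 weeks = Oct 24, 2021.
Oral argument is held: Oct 24, 2021 + 3 weeks = Nov 14, 2021.
The opinion is issued: Nov 14, 2021 + 9 weeks = Jan 16, 2022.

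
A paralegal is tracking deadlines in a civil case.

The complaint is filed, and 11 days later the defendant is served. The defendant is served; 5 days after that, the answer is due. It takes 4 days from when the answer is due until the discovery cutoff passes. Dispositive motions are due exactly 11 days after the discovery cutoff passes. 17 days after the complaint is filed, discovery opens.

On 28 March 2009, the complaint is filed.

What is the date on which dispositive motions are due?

The complaint is filed: Mar 28, 2009.
The defendant is served: Mar 28, 2009 + 11 days = Apr 8, 2009.
The answer is due: Apr 8, 2009 + 5 days = Apr 13, 2009.
The discovery cutoff passes: Apr 13, 2009 + 4 days = Apr 17, 2009.
Dispositive motions are due: Apr 17, 2009 + 11 days = Apr 28, 2009.

28 April 2009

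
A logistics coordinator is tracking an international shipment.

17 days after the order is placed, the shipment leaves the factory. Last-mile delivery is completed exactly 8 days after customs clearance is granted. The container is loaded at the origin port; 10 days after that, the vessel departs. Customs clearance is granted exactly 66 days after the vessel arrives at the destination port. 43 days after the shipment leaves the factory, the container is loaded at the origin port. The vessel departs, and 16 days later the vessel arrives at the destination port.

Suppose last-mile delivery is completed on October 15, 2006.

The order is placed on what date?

Last-mile delivery is completed: Oct 15, 2006.
Customs clearance is granted: Oct 15, 2006 − 8 days = Oct 7, 2006.
The vessel arrives at the destination port: Oct 7, 2006 − 66 days = Aug 2, 2006.
The vessel departs: Aug 2, 2006 − 16 days = Jul 17, 2006.
The container is loaded at the origin port: Jul 17, 2006 − 10 days = Jul 7, 2006.
The shipment leaves the factory: Jul 7, 2006 − 43 days = May 25, 2006.
The order is placed: May 25, 2006 − 17 days = May 8, 2006.

May 8, 2006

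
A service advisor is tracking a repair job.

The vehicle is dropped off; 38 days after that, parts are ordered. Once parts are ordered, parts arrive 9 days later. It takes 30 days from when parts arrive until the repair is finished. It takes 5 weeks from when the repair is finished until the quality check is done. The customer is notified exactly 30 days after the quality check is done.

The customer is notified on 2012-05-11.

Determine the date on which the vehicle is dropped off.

The customer is notified: May 11, 2012.
The quality check is done: May 11, 2012 − 30 days = Apr 11, 2012.
The repair is finished: Apr 11, 2012 − 5 weeks = Mar 7, 2012.
Parts arrive: Mar 7, 2012 − 30 days = Feb 6, 2012.
Parts are ordered: Feb 6, 2012 − 9 days = Jan 28, 2012.
The vehicle is dropped off: Jan 28, 2012 − 38 days = Dec 21, 2011.

2011-12-21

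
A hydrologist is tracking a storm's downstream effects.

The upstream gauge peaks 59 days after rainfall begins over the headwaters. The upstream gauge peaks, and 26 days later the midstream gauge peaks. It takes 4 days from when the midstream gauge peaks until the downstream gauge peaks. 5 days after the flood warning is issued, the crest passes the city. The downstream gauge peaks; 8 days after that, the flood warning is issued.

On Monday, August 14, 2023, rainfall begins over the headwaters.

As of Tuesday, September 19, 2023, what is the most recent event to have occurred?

Rainfall begins over the headwaters

Rainfall begins over the headwaters: Aug 14, 2023.
The upstream gauge peaks: Aug 14, 2023 + 59 days = Oct 12, 2023.
The midstream gauge peaks: Oct 12, 2023 + 26 days = Nov 7, 2023.
The downstream gauge peaks: Nov 7, 2023 + 4 days = Nov 11, 2023.
The flood warning is issued: Nov 11, 2023 + 8 days = Nov 19, 2023.
The crest passes the city: Nov 19, 2023 + 5 days = Nov 24, 2023.
Sep 19, 2023 falls between when rainfall begins over the headwaters (Aug 14, 2023) and when the upstream gauge peaks (Oct 12, 2023).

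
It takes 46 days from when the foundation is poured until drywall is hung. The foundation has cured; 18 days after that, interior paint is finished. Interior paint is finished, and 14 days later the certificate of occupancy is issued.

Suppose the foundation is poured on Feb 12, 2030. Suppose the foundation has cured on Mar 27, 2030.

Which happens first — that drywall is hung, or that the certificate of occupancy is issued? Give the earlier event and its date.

The foundation is poured: Feb 12, 2030.
Drywall is hung: Feb 12, 2030 + 46 days = Mar 30, 2030.
The foundation has cured: Mar 27, 2030.
Interior paint is finished: Mar 27, 2030 + 18 days = Apr 14, 2030.
The certificate of occupancy is issued: Apr 14, 2030 + 14 days = Apr 28, 2030.
Comparing: drywall is hung on Mar 30, 2030 vs the certificate of occupancy is issued on Apr 28, 2030. Earlier: drywall is hung.

Drywall is hung — Mar 30, 2030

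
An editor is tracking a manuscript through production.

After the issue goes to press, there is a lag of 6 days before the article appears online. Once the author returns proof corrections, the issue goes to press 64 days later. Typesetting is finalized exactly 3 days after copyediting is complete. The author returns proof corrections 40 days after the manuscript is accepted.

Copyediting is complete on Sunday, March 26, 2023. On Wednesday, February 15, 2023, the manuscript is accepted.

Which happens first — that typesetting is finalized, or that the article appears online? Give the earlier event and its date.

Copyediting is complete: Mar 26, 2023.
Typesetting is finalized: Mar 26, 2023 + 3 days = Mar 29, 2023.
The manuscript is accepted: Feb 15, 2023.
The author returns proof corrections: Feb 15, 2023 + 40 days = Mar 27, 2023.
The issue goes to press: Mar 27, 2023 + 64 days = May 30, 2023.
The article appears online: May 30, 2023 + 6 days = Jun 5, 2023.
Comparing: typesetting is finalized on Mar 29, 2023 vs the article appears online on Jun 5, 2023. Earlier: typesetting is finalized.

Typesetting is finalized — Wednesday, March 29, 2023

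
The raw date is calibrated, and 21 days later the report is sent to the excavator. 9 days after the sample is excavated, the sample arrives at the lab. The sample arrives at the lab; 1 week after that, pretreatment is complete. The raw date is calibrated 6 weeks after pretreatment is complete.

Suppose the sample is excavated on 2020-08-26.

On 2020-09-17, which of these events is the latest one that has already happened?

The sample is excavated: Aug 26, 2020.
The sample arrives at the lab: Aug 26, 2020 + 9 days = Sep 4, 2020.
Pretreatment is complete: Sep 4, 2020 + 1 week = Sep 11, 2020.
The raw date is calibrated: Sep 11, 2020 + 6 weeks = Oct 23, 2020.
The report is sent to the excavator: Oct 23, 2020 + 21 days = Nov 13, 2020.
Sep 17, 2020 falls between when pretreatment is complete (Sep 11, 2020) and when the raw date is calibrated (Oct 23, 2020).

Pretreatment is complete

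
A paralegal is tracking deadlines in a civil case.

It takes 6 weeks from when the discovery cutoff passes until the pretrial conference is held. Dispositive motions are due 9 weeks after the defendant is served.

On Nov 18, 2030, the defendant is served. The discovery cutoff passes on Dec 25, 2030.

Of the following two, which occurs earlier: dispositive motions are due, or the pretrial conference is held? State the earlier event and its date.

The defendant is served: Nov 18, 2030.
Dispositive motions are due: Nov 18, 2030 + 9 weeks = Jan 20, 2031.
The discovery cutoff passes: Dec 25, 2030.
The pretrial conference is held: Dec 25, 2030 + 6 weeks = Feb 5, 2031.
Comparing: dispositive motions are due on Jan 20, 2031 vs the pretrial conference is held on Feb 5, 2031. Earlier: dispositive motions are due.

Dispositive motions are due — Jan 20, 2031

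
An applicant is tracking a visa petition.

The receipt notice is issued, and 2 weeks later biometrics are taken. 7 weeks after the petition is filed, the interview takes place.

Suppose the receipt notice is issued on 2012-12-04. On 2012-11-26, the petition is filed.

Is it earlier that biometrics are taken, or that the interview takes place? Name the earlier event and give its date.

Biometrics are taken — 2012-12-18

The receipt notice is issued: Dec 4, 2012.
Biometrics are taken: Dec 4, 2012 + 2 weeks = Dec 18, 2012.
The petition is filed: Nov 26, 2012.
The interview takes place: Nov 26, 2012 + 7 weeks = Jan 14, 2013.
Comparing: biometrics are taken on Dec 18, 2012 vs the interview takes place on Jan 14, 2013. Earlier: biometrics are taken.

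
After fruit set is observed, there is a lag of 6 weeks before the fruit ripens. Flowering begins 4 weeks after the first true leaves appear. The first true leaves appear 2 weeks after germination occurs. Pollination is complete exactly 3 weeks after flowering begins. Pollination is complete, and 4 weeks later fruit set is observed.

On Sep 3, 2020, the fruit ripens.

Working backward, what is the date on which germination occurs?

Apr 23, 2020

The fruit ripens: Sep 3, 2020.
Fruit set is observed: Sep 3, 2020 − 6 weeks = Jul 23, 2020.
Pollination is complete: Jul 23, 2020 − 4 weeks = Jun 25, 2020.
Flowering begins: Jun 25, 2020 − 3 weeks = Jun 4, 2020.
The first true leaves appear: Jun 4, 2020 − 4 weeks = May 7, 2020.
Germination occurs: May 7, 2020 − 2 weeks = Apr 23, 2020.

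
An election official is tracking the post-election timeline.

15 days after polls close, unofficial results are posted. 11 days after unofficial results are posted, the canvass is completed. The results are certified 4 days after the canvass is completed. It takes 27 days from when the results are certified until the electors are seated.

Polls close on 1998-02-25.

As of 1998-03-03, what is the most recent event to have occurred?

Polls close

Polls close: Feb 25, 1998.
Unofficial results are posted: Feb 25, 1998 + 15 days = Mar 12, 1998.
The canvass is completed: Mar 12, 1998 + 11 days = Mar 23, 1998.
The results are certified: Mar 23, 1998 + 4 days = Mar 27, 1998.
The electors are seated: Mar 27, 1998 + 27 days = Apr 23, 1998.
Mar 3, 1998 falls between when polls close (Feb 25, 1998) and when unofficial results are posted (Mar 12, 1998).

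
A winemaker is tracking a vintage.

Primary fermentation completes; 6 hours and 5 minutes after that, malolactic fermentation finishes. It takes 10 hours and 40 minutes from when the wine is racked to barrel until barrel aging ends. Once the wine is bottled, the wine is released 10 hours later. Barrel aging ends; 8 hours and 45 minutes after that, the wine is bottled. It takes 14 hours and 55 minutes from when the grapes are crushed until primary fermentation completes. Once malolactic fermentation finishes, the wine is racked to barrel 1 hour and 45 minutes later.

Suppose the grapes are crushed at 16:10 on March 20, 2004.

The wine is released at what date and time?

The grapes are crushed: 16:10 Mar 20, 2004.
Primary fermentation completes: 16:10 Mar 20, 2004 + 14h55m = 07:05 Mar 21, 2004.
Malolactic fermentation finishes: 07:05 Mar 21, 2004 + 6h05m = 13:10 Mar 21, 2004.
The wine is racked to barrel: 13:10 Mar 21, 2004 + 1h45m = 14:55 Mar 21, 2004.
Barrel aging ends: 14:55 Mar 21, 2004 + 10h40m = 01:35 Mar 22, 2004.
The wine is bottled: 01:35 Mar 22, 2004 + 8h45m = 10:20 Mar 22, 2004.
The wine is released: 10:20 Mar 22, 2004 + 10h = 20:20 Mar 22, 2004.

20:20 on March 22, 2004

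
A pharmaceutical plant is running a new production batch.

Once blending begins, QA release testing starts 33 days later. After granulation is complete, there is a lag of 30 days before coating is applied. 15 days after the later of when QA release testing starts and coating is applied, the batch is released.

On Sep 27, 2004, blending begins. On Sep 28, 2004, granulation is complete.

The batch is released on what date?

Blending begins: Sep 27, 2004.
QA release testing starts: Sep 27, 2004 + 33 days = Oct 30, 2004.
Granulation is complete: Sep 28, 2004.
Coating is applied: Sep 28, 2004 + 30 days = Oct 28, 2004.
Both prerequisites met — QA release testing starts (Oct 30, 2004), coating is applied (Oct 28, 2004); the later is Oct 30, 2004.
The batch is released: Oct 30, 2004 + 15 days = Nov 14, 2004.

Nov 14, 2004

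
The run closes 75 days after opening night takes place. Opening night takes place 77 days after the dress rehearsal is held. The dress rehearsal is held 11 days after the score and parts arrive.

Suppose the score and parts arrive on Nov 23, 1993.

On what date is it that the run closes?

May 5, 1994

The score and parts arrive: Nov 23, 1993.
The dress rehearsal is held: Nov 23, 1993 + 11 days = Dec 4, 1993.
Opening night takes place: Dec 4, 1993 + 77 days = Feb 19, 1994.
The run closes: Feb 19, 1994 + 75 days = May 5, 1994.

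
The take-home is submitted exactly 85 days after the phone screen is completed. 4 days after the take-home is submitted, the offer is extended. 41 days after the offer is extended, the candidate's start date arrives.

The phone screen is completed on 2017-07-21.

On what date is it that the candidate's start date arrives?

2017-11-28

The phone screen is completed: Jul 21, 2017.
The take-home is submitted: Jul 21, 2017 + 85 days = Oct 14, 2017.
The offer is extended: Oct 14, 2017 + 4 days = Oct 18, 2017.
The candidate's start date arrives: Oct 18, 2017 + 41 days = Nov 28, 2017.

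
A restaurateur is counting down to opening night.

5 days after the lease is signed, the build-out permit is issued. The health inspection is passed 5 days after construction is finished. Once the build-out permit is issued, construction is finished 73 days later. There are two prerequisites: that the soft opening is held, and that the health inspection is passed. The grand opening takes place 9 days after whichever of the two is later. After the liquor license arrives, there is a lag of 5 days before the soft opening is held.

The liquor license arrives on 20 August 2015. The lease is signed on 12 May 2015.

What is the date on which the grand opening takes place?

3 September 2015

The liquor license arrives: Aug 20, 2015.
The soft opening is held: Aug 20, 2015 + 5 days = Aug 25, 2015.
The lease is signed: May 12, 2015.
The build-out permit is issued: May 12, 2015 + 5 days = May 17, 2015.
Construction is finished: May 17, 2015 + 73 days = Jul 29, 2015.
The health inspection is passed: Jul 29, 2015 + 5 days = Aug 3, 2015.
Both prerequisites met — the soft opening is held (Aug 25, 2015), the health inspection is passed (Aug 3, 2015); the later is Aug 25, 2015.
The grand opening takes place: Aug 25, 2015 + 9 days = Sep 3, 2015.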